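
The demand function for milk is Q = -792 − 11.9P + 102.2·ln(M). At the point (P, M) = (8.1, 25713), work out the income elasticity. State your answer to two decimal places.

0.68

At P = 8.1, M = 25713: Q = 149.426.
Holding P constant, ∂Q/∂M = 102.2/M = 0.00397464.
η_M = (∂Q/∂M)·(M/Q) = 0.00397464 × (25713/149.426) = 0.68.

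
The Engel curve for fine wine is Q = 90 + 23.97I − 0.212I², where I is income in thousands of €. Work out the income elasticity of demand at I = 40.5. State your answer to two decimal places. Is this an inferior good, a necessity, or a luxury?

0.39 (necessity)

At I = 40.5: Q = 713.0520.
dQ/dI = 23.97 − 0.424I = 6.79800.
η = (dQ/dI)·(I/Q) = 6.79800 × (40.5/713.0520) = 0.39.
0 < η < 1 ⇒ necessity.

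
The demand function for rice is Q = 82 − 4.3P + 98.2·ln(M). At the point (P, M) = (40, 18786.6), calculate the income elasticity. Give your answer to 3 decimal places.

0.112

At P = 40, M = 18786.6: Q = 876.376.
Holding P constant, ∂Q/∂M = 98.2/M = 0.00522713.
η_M = (∂Q/∂M)·(M/Q) = 0.00522713 × (18786.6/876.376) = 0.112.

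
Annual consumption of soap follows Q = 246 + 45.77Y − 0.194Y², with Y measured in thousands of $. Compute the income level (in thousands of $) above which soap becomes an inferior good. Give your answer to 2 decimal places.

dQ/dY = 45.77 − 0.388Y.
The good is inferior where dQ/dY < 0. Setting dQ/dY = 0 gives Y = 45.77 / 0.388 = 117.96.

117.96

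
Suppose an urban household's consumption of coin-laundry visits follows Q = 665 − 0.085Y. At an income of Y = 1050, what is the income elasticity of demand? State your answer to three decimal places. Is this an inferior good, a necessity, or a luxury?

At Y = 1050: Q = 575.750.
dQ/dY = −0.085.
η = (dQ/dY)·(Y/Q) = -0.085 × (1050/575.750) = -0.155.
Since η < 0, the good is an inferior good.

-0.155 (inferior good)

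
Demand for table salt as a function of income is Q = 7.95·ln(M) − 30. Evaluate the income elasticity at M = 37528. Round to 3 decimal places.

0.148

At M = 37528: Q = 53.736.
dQ/dM = 7.95/M = 0.000211842 at this income.
η = (dQ/dM)·(M/Q) = 0.000211842 × (37528/53.736) = 0.148.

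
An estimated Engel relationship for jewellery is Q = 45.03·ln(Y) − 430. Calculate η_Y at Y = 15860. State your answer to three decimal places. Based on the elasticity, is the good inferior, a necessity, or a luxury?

8.172 (luxury)

At Y = 15860: Q = 5.510.
dQ/dY = 45.03/Y = 0.00283922 at this income.
η = (dQ/dY)·(Y/Q) = 0.00283922 × (15860/5.510) = 8.172.
Since η > 1, the good is a luxury.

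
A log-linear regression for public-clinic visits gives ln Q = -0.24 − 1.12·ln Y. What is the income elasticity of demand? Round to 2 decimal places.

In a log-linear demand, the coefficient on ln Y is the income elasticity.
So η = -1.12.

-1.12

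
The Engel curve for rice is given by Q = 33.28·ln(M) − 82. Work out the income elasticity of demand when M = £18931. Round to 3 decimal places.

At M = 18931: Q = 245.760.
dQ/dM = 33.28/M = 0.00175796 at this income.
η = (dQ/dM)·(M/Q) = 0.00175796 × (18931/245.760) = 0.135.

0.135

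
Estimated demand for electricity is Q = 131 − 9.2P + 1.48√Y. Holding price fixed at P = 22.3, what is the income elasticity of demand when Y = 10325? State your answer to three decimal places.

0.986

At P = 22.3, Y = 10325: Q = 76.226.
Holding P constant, ∂Q/∂Y = 1.48/(2√Y) = 0.0072826.
η_Y = (∂Q/∂Y)·(Y/Q) = 0.0072826 × (10325/76.226) = 0.986.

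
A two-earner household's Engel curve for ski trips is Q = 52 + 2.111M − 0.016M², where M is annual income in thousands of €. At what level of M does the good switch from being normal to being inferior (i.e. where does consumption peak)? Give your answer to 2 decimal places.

65.97

dQ/dM = 2.111 − 0.032M.
The good is inferior where dQ/dM < 0. Setting dQ/dM = 0 gives M = 2.111 / 0.032 = 65.97.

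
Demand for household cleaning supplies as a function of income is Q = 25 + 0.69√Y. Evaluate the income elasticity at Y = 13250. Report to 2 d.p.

0.38

At Y = 13250: Q = 104.425.
dQ/dY = 0.69/(2√Y) = 0.00299717 at this income.
η = (dQ/dY)·(Y/Q) = 0.00299717 × (13250/104.425) = 0.38.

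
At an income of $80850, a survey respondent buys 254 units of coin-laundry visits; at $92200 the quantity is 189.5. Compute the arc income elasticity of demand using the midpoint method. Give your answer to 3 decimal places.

-2.217

ΔQ = 189.5 − 254 = -64.5; midpoint Q̄ = (254 + 189.5)/2 = 221.75.
ΔI = 92200 − 80850 = 11350; midpoint Ī = (80850 + 92200)/2 = 86525.
η = (ΔQ/Q̄) ÷ (ΔI/Ī) = (-64.5/221.75) ÷ (11350/86525) = -2.217.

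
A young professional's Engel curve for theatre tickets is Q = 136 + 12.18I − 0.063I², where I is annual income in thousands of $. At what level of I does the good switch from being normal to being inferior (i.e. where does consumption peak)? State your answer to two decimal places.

dQ/dI = 12.18 − 0.126I.
The good is inferior where dQ/dI < 0. Setting dQ/dI = 0 gives I = 12.18 / 0.126 = 96.67.

96.67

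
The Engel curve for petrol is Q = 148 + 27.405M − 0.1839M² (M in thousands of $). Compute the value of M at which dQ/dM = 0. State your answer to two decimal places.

dQ/dM = 27.405 − 0.3678M.
The good is inferior where dQ/dM < 0. Setting dQ/dM = 0 gives M = 27.405 / 0.3678 = 74.51.

74.51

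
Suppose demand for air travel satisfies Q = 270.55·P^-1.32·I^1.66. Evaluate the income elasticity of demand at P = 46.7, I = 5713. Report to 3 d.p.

1.660

For a multiplicative demand Q = A·P^α·I^β, the income elasticity is β everywhere.
Here β = 1.66, so η = 1.660.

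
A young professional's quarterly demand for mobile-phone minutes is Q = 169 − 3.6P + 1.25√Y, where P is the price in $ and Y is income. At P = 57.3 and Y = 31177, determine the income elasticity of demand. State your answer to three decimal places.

0.602

At P = 57.3, Y = 31177: Q = 183.433.
Holding P constant, ∂Q/∂Y = 1.25/(2√Y) = 0.00353967.
η_Y = (∂Q/∂Y)·(Y/Q) = 0.00353967 × (31177/183.433) = 0.602.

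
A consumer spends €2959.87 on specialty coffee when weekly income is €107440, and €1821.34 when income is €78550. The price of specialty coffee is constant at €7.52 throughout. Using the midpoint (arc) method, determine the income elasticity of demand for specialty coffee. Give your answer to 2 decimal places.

With a constant price, Q₁ = 2959.87/7.52 = 393.600 and Q₂ = 1821.34/7.52 = 242.199 (equivalently, work directly with expenditure since P cancels).
Midpoint %ΔQ = (1821.34 − 2959.87)/2390.61 = -0.47625; midpoint %ΔI = (78550 − 107440)/92995 = -0.31066.
η = -0.47625 / -0.31066 = 1.53.

1.53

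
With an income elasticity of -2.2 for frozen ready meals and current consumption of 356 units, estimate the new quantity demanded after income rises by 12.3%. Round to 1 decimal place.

%ΔQ ≈ η × %ΔI = -2.2 × 12.3% = -27.06%.
New Q ≈ 356 × (1 − 0.2706) = 259.7.

259.7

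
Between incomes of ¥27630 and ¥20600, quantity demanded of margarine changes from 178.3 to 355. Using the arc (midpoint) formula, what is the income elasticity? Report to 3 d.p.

-2.273

ΔQ = 355 − 178.3 = 176.7; midpoint Q̄ = (178.3 + 355)/2 = 266.65.
ΔI = 20600 − 27630 = -7030; midpoint Ī = (27630 + 20600)/2 = 24115.
η = (ΔQ/Q̄) ÷ (ΔI/Ī) = (176.7/266.65) ÷ (-7030/24115) = -2.273.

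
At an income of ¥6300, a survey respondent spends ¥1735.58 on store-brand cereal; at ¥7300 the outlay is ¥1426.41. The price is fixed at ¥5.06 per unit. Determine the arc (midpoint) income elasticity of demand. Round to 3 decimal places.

With a constant price, Q₁ = 1735.58/5.06 = 343.000 and Q₂ = 1426.41/5.06 = 281.899 (equivalently, work directly with expenditure since P cancels).
Midpoint %ΔQ = (1426.41 − 1735.58)/1581.00 = -0.19555; midpoint %ΔI = (7300 − 6300)/6800 = 0.14706.
η = -0.19555 / 0.14706 = -1.330.

-1.330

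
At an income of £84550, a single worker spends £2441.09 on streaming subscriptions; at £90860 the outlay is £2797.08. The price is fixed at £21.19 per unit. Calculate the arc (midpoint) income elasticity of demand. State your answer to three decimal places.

With a constant price, Q₁ = 2441.09/21.19 = 115.200 and Q₂ = 2797.08/21.19 = 132.000 (equivalently, work directly with expenditure since P cancels).
Midpoint %ΔQ = (2797.08 − 2441.09)/2619.09 = 0.13592; midpoint %ΔI = (90860 − 84550)/87705 = 0.07195.
η = 0.13592 / 0.07195 = 1.889.

1.889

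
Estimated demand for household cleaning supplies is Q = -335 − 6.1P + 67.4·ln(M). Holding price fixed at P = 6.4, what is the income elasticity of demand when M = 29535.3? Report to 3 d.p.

0.211

At P = 6.4, M = 29535.3: Q = 319.731.
Holding P constant, ∂Q/∂M = 67.4/M = 0.00228202.
η_M = (∂Q/∂M)·(M/Q) = 0.00228202 × (29535.3/319.731) = 0.211.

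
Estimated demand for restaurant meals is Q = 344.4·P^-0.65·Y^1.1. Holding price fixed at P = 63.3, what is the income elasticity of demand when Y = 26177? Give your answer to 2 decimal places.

For a multiplicative demand Q = A·P^α·Y^β, the income elasticity is β everywhere.
Here β = 1.1, so η = 1.10.

1.10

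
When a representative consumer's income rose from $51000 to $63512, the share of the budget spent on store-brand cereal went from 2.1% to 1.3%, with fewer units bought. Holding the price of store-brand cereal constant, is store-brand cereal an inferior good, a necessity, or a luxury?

inferior good

Quantity demanded falls as income rises, so η < 0.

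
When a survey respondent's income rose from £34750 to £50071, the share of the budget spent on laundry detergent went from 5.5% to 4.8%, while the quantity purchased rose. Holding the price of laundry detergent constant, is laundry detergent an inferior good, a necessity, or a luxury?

Quantity rises but the budget share falls as income rises, so 0 < η < 1.

necessity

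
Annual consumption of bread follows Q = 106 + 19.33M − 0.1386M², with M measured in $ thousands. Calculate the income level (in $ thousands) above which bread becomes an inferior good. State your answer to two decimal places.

69.73

dQ/dM = 19.33 − 0.2772M.
The good is inferior where dQ/dM < 0. Setting dQ/dM = 0 gives M = 19.33 / 0.2772 = 69.73.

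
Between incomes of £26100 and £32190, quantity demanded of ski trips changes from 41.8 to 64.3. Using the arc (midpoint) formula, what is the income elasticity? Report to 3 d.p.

ΔQ = 64.3 − 41.8 = 22.5; midpoint Q̄ = (41.8 + 64.3)/2 = 53.05.
ΔI = 32190 − 26100 = 6090; midpoint Ī = (26100 + 32190)/2 = 29145.
η = (ΔQ/Q̄) ÷ (ΔI/Ī) = (22.5/53.05) ÷ (6090/29145) = 2.030.

2.030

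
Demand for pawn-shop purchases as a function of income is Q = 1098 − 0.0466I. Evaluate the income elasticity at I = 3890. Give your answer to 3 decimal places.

-0.198

At I = 3890: Q = 916.726.
dQ/dI = −0.0466.
η = (dQ/dI)·(I/Q) = -0.0466 × (3890/916.726) = -0.198.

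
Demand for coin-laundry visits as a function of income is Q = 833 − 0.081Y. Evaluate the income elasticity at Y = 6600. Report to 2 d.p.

At Y = 6600: Q = 298.400.
dQ/dY = −0.081.
η = (dQ/dY)·(Y/Q) = -0.081 × (6600/298.400) = -1.79.

-1.79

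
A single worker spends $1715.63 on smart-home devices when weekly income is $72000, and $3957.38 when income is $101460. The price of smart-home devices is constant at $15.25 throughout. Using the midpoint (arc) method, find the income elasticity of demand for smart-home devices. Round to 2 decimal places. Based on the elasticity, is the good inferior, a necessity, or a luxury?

With a constant price, Q₁ = 1715.63/15.25 = 112.500 and Q₂ = 3957.38/15.25 = 259.500 (equivalently, work directly with expenditure since P cancels).
Midpoint %ΔQ = (3957.38 − 1715.63)/2836.51 = 0.79032; midpoint %ΔI = (101460 − 72000)/86730 = 0.33967.
η = 0.79032 / 0.33967 = 2.33.
η > 1 ⇒ luxury.

2.33 (luxury)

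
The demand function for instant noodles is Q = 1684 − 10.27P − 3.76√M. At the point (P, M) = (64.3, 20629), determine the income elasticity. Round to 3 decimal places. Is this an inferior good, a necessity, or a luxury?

At P = 64.3, M = 20629: Q = 483.598.
Holding P constant, ∂Q/∂M = -3.76/(2√M) = -0.0130894.
η_M = (∂Q/∂M)·(M/Q) = -0.0130894 × (20629/483.598) = -0.558.
Since η < 0, this is an inferior good.

-0.558 (inferior good)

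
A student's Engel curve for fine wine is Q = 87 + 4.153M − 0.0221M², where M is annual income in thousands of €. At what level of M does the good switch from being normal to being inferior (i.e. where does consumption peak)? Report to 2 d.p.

93.96

dQ/dM = 4.153 − 0.0442M.
The good is inferior where dQ/dM < 0. Setting dQ/dM = 0 gives M = 4.153 / 0.0442 = 93.96.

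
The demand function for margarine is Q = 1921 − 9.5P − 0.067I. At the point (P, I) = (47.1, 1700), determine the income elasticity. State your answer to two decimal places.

-0.08

At P = 47.1, I = 1700: Q = 1359.650.
Holding P constant, ∂Q/∂I = −0.067.
η_I = (∂Q/∂I)·(I/Q) = -0.067 × (1700/1359.650) = -0.08.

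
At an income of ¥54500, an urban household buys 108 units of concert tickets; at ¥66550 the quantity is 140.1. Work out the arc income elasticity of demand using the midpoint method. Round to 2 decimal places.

1.30

ΔQ = 140.1 − 108 = 32.1; midpoint Q̄ = (108 + 140.1)/2 = 124.05.
ΔI = 66550 − 54500 = 12050; midpoint Ī = (54500 + 66550)/2 = 60525.
η = (ΔQ/Q̄) ÷ (ΔI/Ī) = (32.1/124.05) ÷ (12050/60525) = 1.30.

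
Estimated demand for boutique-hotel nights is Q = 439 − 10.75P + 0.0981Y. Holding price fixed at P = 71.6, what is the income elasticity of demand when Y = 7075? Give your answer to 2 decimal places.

At P = 71.6, Y = 7075: Q = 363.358.
Holding P constant, ∂Q/∂Y = 0.0981.
η_Y = (∂Q/∂Y)·(Y/Q) = 0.0981 × (7075/363.358) = 1.91.

1.91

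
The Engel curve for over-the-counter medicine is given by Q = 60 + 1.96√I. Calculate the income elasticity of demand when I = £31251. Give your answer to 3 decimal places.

0.426

At I = 31251: Q = 406.488.
dQ/dI = 1.96/(2√I) = 0.00554363 at this income.
η = (dQ/dI)·(I/Q) = 0.00554363 × (31251/406.488) = 0.426.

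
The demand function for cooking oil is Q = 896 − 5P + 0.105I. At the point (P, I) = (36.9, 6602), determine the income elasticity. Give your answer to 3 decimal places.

0.493

At P = 36.9, I = 6602: Q = 1404.710.
Holding P constant, ∂Q/∂I = 0.105.
η_I = (∂Q/∂I)·(I/Q) = 0.105 × (6602/1404.710) = 0.493.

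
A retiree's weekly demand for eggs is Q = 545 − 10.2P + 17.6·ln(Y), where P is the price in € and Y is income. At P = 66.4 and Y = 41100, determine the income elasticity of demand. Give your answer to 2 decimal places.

At P = 66.4, Y = 41100: Q = 54.698.
Holding P constant, ∂Q/∂Y = 17.6/Y = 0.000428224.
η_Y = (∂Q/∂Y)·(Y/Q) = 0.000428224 × (41100/54.698) = 0.32.

0.32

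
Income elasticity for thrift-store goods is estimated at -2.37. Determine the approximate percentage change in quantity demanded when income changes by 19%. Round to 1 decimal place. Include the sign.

%ΔQ ≈ η × %ΔI = -2.37 × 19% = -45.0%.

-45.0%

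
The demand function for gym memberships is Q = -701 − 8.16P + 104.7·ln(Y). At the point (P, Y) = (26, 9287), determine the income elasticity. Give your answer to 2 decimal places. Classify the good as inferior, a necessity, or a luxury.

At P = 26, Y = 9287: Q = 43.418.
Holding P constant, ∂Q/∂Y = 104.7/Y = 0.0112738.
η_Y = (∂Q/∂Y)·(Y/Q) = 0.0112738 × (9287/43.418) = 2.41.
Since η > 1, this is a luxury.

2.41 (luxury)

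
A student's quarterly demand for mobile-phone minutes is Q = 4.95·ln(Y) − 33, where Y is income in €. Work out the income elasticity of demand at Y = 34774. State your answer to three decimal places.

0.264

At Y = 34774: Q = 18.760.
dQ/dY = 4.95/Y = 0.000142348 at this income.
η = (dQ/dY)·(Y/Q) = 0.000142348 × (34774/18.760) = 0.264.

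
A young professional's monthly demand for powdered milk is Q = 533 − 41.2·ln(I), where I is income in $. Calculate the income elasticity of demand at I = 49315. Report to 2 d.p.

-0.47

At I = 49315: Q = 87.793.
dQ/dI = -41.2/I = -0.000835446 at this income.
η = (dQ/dI)·(I/Q) = -0.000835446 × (49315/87.793) = -0.47.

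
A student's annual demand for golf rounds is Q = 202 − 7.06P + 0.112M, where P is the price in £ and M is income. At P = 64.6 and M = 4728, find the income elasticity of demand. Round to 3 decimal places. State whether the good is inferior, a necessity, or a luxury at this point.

At P = 64.6, M = 4728: Q = 275.460.
Holding P constant, ∂Q/∂M = 0.112.
η_M = (∂Q/∂M)·(M/Q) = 0.112 × (4728/275.460) = 1.922.
Since η > 1, this is a luxury.

1.922 (luxury)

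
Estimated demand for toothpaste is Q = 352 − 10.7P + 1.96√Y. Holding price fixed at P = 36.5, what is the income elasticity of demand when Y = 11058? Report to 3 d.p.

At P = 36.5, Y = 11058: Q = 167.558.
Holding P constant, ∂Q/∂Y = 1.96/(2√Y) = 0.0093194.
η_Y = (∂Q/∂Y)·(Y/Q) = 0.0093194 × (11058/167.558) = 0.615.

0.615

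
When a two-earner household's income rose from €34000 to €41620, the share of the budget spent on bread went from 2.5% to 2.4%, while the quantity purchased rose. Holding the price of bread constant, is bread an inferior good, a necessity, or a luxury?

necessity

Quantity rises but the budget share falls as income rises, so 0 < η < 1.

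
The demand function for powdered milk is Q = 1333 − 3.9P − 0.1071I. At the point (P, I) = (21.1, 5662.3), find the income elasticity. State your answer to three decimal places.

-0.941

At P = 21.1, I = 5662.3: Q = 644.278.
Holding P constant, ∂Q/∂I = −0.1071.
η_I = (∂Q/∂I)·(I/Q) = -0.1071 × (5662.3/644.278) = -0.941.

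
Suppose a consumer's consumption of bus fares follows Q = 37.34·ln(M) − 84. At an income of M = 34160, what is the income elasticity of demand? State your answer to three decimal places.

0.122

At M = 34160: Q = 305.785.
dQ/dM = 37.34/M = 0.00109309 at this income.
η = (dQ/dM)·(M/Q) = 0.00109309 × (34160/305.785) = 0.122.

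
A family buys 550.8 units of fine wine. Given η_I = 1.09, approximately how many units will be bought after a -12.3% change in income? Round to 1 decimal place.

477.0

%ΔQ ≈ η × %ΔI = 1.09 × (-12.3%) = -13.407%.
New Q ≈ 550.8 × (1 − 0.13407) = 477.0.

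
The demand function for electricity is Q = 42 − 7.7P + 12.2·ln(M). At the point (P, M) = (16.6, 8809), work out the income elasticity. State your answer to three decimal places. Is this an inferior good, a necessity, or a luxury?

0.488 (necessity)

At P = 16.6, M = 8809: Q = 24.999.
Holding P constant, ∂Q/∂M = 12.2/M = 0.00138495.
η_M = (∂Q/∂M)·(M/Q) = 0.00138495 × (8809/24.999) = 0.488.
Since 0 < η < 1, this is a necessity.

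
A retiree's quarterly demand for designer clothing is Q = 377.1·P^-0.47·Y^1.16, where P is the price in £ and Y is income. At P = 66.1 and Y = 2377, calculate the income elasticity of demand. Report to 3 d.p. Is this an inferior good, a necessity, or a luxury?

1.160 (luxury)

For a multiplicative demand Q = A·P^α·Y^β, the income elasticity is β everywhere.
Here β = 1.16, so η = 1.160.
Since η > 1, this is a luxury.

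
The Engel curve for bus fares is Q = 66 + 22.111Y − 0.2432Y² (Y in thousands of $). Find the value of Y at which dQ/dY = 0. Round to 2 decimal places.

45.46

dQ/dY = 22.111 − 0.4864Y.
The good is inferior where dQ/dY < 0. Setting dQ/dY = 0 gives Y = 22.111 / 0.4864 = 45.46.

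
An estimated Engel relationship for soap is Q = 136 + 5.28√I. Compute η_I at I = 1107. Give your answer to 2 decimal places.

At I = 1107: Q = 311.674.
dQ/dI = 5.28/(2√I) = 0.0793469 at this income.
η = (dQ/dI)·(I/Q) = 0.0793469 × (1107/311.674) = 0.28.

0.28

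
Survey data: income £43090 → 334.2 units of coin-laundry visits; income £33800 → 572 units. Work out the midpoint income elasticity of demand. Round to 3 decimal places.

ΔQ = 572 − 334.2 = 237.8; midpoint Q̄ = (334.2 + 572)/2 = 453.1.
ΔI = 33800 − 43090 = -9290; midpoint Ī = (43090 + 33800)/2 = 38445.
η = (ΔQ/Q̄) ÷ (ΔI/Ī) = (237.8/453.1) ÷ (-9290/38445) = -2.172.

-2.172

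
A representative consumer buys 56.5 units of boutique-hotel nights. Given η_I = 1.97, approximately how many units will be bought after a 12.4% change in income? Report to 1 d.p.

%ΔQ ≈ η × %ΔI = 1.97 × 12.4% = 24.428%.
New Q ≈ 56.5 × (1 + 0.24428) = 70.3.

70.3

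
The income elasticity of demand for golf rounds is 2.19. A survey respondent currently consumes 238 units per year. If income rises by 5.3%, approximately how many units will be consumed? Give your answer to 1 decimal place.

265.6

%ΔQ ≈ η × %ΔI = 2.19 × 5.3% = 11.607%.
New Q ≈ 238 × (1 + 0.11607) = 265.6.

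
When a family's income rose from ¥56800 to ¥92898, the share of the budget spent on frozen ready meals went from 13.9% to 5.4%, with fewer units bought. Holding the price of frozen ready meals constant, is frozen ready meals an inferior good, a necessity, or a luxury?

Quantity demanded falls as income rises, so η < 0.

inferior good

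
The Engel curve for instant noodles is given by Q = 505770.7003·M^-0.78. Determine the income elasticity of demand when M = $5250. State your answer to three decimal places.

For Q = A·M^β the income elasticity is constant and equal to β.
Here β = -0.78, so η = -0.780.

-0.780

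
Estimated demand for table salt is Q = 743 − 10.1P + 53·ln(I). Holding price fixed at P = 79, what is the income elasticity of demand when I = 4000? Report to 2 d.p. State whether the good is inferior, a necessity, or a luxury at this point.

At P = 79, I = 4000: Q = 384.685.
Holding P constant, ∂Q/∂I = 53/I = 0.01325.
η_I = (∂Q/∂I)·(I/Q) = 0.01325 × (4000/384.685) = 0.14.
Since 0 < η < 1, this is a necessity.

0.14 (necessity)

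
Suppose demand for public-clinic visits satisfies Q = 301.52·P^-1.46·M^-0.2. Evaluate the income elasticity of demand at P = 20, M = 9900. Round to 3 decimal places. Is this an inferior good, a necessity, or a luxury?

-0.200 (inferior good)

For a multiplicative demand Q = A·P^α·M^β, the income elasticity is β everywhere.
Here β = -0.2, so η = -0.200.
Since η < 0, this is an inferior good.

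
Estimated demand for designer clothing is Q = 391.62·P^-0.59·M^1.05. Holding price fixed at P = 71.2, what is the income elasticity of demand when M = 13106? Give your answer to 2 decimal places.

1.05

For a multiplicative demand Q = A·P^α·M^β, the income elasticity is β everywhere.
Here β = 1.05, so η = 1.05.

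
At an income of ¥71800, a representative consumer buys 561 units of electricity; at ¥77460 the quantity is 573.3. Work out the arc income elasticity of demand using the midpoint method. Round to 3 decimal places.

ΔQ = 573.3 − 561 = 12.3; midpoint Q̄ = (561 + 573.3)/2 = 567.15.
ΔI = 77460 − 71800 = 5660; midpoint Ī = (71800 + 77460)/2 = 74630.
η = (ΔQ/Q̄) ÷ (ΔI/Ī) = (12.3/567.15) ÷ (5660/74630) = 0.286.

0.286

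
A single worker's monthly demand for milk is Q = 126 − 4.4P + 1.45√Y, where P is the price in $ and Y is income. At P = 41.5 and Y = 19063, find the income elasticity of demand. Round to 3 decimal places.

At P = 41.5, Y = 19063: Q = 143.600.
Holding P constant, ∂Q/∂Y = 1.45/(2√Y) = 0.005251.
η_Y = (∂Q/∂Y)·(Y/Q) = 0.005251 × (19063/143.600) = 0.697.

0.697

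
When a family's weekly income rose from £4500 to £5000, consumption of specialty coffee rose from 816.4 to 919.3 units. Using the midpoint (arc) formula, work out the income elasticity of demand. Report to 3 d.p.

1.126

ΔQ = 919.3 − 816.4 = 102.9; midpoint Q̄ = (816.4 + 919.3)/2 = 867.85.
ΔI = 5000 − 4500 = 500; midpoint Ī = (4500 + 5000)/2 = 4750.
η = (ΔQ/Q̄) ÷ (ΔI/Ī) = (102.9/867.85) ÷ (500/4750) = 1.126.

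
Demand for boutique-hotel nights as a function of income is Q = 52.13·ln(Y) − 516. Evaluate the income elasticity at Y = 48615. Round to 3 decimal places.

1.119

At Y = 48615: Q = 46.571.
dQ/dY = 52.13/Y = 0.0010723 at this income.
η = (dQ/dY)·(Y/Q) = 0.0010723 × (48615/46.571) = 1.119.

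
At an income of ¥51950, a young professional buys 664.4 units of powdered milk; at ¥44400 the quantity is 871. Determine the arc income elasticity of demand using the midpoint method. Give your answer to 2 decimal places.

-1.72

ΔQ = 871 − 664.4 = 206.6; midpoint Q̄ = (664.4 + 871)/2 = 767.7.
ΔI = 44400 − 51950 = -7550; midpoint Ī = (51950 + 44400)/2 = 48175.
η = (ΔQ/Q̄) ÷ (ΔI/Ī) = (206.6/767.7) ÷ (-7550/48175) = -1.72.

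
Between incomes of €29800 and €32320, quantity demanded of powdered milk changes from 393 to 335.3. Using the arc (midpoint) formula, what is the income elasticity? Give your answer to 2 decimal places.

-1.95

ΔQ = 335.3 − 393 = -57.7; midpoint Q̄ = (393 + 335.3)/2 = 364.15.
ΔI = 32320 − 29800 = 2520; midpoint Ī = (29800 + 32320)/2 = 31060.
η = (ΔQ/Q̄) ÷ (ΔI/Ī) = (-57.7/364.15) ÷ (2520/31060) = -1.95.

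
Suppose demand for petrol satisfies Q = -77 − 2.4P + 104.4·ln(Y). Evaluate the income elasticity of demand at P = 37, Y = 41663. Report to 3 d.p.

At P = 37, Y = 41663: Q = 944.741.
Holding P constant, ∂Q/∂Y = 104.4/Y = 0.00250582.
η_Y = (∂Q/∂Y)·(Y/Q) = 0.00250582 × (41663/944.741) = 0.111.

0.111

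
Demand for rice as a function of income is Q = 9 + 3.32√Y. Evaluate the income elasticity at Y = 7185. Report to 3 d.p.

At Y = 7185: Q = 290.418.
dQ/dY = 3.32/(2√Y) = 0.0195837 at this income.
η = (dQ/dY)·(Y/Q) = 0.0195837 × (7185/290.418) = 0.485.

0.485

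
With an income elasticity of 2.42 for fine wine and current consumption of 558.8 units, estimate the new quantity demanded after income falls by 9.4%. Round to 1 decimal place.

431.7

%ΔQ ≈ η × %ΔI = 2.42 × (-9.4%) = -22.748%.
New Q ≈ 558.8 × (1 − 0.22748) = 431.7.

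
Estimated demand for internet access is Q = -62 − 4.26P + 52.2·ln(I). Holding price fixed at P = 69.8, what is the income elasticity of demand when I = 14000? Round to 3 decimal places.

0.376

At P = 69.8, I = 14000: Q = 138.996.
Holding P constant, ∂Q/∂I = 52.2/I = 0.00372857.
η_I = (∂Q/∂I)·(I/Q) = 0.00372857 × (14000/138.996) = 0.376.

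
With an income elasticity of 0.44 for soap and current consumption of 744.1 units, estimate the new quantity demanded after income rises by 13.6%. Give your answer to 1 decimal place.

788.6

%ΔQ ≈ η × %ΔI = 0.44 × 13.6% = 5.984%.
New Q ≈ 744.1 × (1 + 0.05984) = 788.6.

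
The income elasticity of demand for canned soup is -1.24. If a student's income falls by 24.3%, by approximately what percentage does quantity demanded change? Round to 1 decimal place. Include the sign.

%ΔQ ≈ η × %ΔI = -1.24 × (-24.3%) = 30.1%.

30.1%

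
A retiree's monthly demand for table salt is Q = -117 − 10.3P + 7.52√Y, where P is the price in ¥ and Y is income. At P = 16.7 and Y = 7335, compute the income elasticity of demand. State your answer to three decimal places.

0.907

At P = 16.7, Y = 7335: Q = 355.038.
Holding P constant, ∂Q/∂Y = 7.52/(2√Y) = 0.0439024.
η_Y = (∂Q/∂Y)·(Y/Q) = 0.0439024 × (7335/355.038) = 0.907.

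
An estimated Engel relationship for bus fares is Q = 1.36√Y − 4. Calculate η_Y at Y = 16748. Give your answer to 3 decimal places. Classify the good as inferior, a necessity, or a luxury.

0.512 (necessity)

At Y = 16748: Q = 172.003.
dQ/dY = 1.36/(2√Y) = 0.00525445 at this income.
η = (dQ/dY)·(Y/Q) = 0.00525445 × (16748/172.003) = 0.512.
Since 0 < η < 1, the good is a necessity.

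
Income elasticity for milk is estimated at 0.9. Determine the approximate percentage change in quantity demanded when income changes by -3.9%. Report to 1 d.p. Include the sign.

-3.5%

%ΔQ ≈ η × %ΔI = 0.9 × (-3.9%) = -3.5%.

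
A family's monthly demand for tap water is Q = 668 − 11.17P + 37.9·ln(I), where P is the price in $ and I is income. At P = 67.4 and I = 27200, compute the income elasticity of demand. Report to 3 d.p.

At P = 67.4, I = 27200: Q = 302.138.
Holding P constant, ∂Q/∂I = 37.9/I = 0.00139338.
η_I = (∂Q/∂I)·(I/Q) = 0.00139338 × (27200/302.138) = 0.125.

0.125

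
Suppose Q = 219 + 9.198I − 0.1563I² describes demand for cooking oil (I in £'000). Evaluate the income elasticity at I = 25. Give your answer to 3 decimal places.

0.098

At I = 25: Q = 351.2625.
dQ/dI = 9.198 − 0.3126I = 1.38300.
η = (dQ/dI)·(I/Q) = 1.38300 × (25/351.2625) = 0.098.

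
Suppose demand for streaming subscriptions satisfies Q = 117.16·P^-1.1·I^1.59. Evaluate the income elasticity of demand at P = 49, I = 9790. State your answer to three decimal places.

For a multiplicative demand Q = A·P^α·I^β, the income elasticity is β everywhere.
Here β = 1.59, so η = 1.590.

1.590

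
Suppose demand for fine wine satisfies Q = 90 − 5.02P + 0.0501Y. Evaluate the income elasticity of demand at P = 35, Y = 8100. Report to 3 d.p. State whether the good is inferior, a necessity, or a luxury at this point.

1.268 (luxury)

At P = 35, Y = 8100: Q = 320.110.
Holding P constant, ∂Q/∂Y = 0.0501.
η_Y = (∂Q/∂Y)·(Y/Q) = 0.0501 × (8100/320.110) = 1.268.
Since η > 1, this is a luxury.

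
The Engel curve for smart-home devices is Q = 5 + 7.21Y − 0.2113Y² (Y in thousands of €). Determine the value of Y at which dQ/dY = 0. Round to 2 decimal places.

dQ/dY = 7.21 − 0.4226Y.
The good is inferior where dQ/dY < 0. Setting dQ/dY = 0 gives Y = 7.21 / 0.4226 = 17.06.

17.06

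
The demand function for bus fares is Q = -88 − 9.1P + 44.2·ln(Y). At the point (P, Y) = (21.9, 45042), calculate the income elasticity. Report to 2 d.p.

0.24

At P = 21.9, Y = 45042: Q = 186.328.
Holding P constant, ∂Q/∂Y = 44.2/Y = 0.000981306.
η_Y = (∂Q/∂Y)·(Y/Q) = 0.000981306 × (45042/186.328) = 0.24.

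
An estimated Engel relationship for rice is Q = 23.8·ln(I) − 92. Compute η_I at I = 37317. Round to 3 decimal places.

0.150

At I = 37317: Q = 158.547.
dQ/dI = 23.8/I = 0.000637779 at this income.
η = (dQ/dI)·(I/Q) = 0.000637779 × (37317/158.547) = 0.150.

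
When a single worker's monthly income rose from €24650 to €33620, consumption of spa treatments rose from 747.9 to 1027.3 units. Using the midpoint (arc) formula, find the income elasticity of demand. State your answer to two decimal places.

1.02

ΔQ = 1027.3 − 747.9 = 279.4; midpoint Q̄ = (747.9 + 1027.3)/2 = 887.6.
ΔI = 33620 − 24650 = 8970; midpoint Ī = (24650 + 33620)/2 = 29135.
η = (ΔQ/Q̄) ÷ (ΔI/Ī) = (279.4/887.6) ÷ (8970/29135) = 1.02.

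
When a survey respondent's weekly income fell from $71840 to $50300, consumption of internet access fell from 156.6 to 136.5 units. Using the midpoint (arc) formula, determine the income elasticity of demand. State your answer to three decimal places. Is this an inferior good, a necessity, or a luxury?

ΔQ = 136.5 − 156.6 = -20.1; midpoint Q̄ = (156.6 + 136.5)/2 = 146.55.
ΔI = 50300 − 71840 = -21540; midpoint Ī = (71840 + 50300)/2 = 61070.
η = (ΔQ/Q̄) ÷ (ΔI/Ī) = (-20.1/146.55) ÷ (-21540/61070) = 0.389.
0 < η < 1 ⇒ necessity.

0.389 (necessity)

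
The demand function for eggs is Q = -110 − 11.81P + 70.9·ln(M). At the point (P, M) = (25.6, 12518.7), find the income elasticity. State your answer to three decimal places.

0.276

At P = 25.6, M = 12518.7: Q = 256.604.
Holding P constant, ∂Q/∂M = 70.9/M = 0.00566353.
η_M = (∂Q/∂M)·(M/Q) = 0.00566353 × (12518.7/256.604) = 0.276.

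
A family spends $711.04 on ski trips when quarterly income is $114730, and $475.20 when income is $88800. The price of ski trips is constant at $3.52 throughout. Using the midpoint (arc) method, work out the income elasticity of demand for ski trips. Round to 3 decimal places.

With a constant price, Q₁ = 711.04/3.52 = 202.000 and Q₂ = 475.20/3.52 = 135.000 (equivalently, work directly with expenditure since P cancels).
Midpoint %ΔQ = (475.20 − 711.04)/593.12 = -0.39763; midpoint %ΔI = (88800 − 114730)/101765 = -0.25480.
η = -0.39763 / -0.25480 = 1.561.

1.561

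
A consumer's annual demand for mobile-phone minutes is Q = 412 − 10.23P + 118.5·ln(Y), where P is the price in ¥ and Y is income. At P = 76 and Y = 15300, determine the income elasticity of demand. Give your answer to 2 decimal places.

0.15

At P = 76, Y = 15300: Q = 776.340.
Holding P constant, ∂Q/∂Y = 118.5/Y = 0.0077451.
η_Y = (∂Q/∂Y)·(Y/Q) = 0.0077451 × (15300/776.340) = 0.15.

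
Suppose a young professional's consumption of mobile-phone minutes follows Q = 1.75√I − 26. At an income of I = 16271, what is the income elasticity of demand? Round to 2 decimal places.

At I = 16271: Q = 197.226.
dQ/dI = 1.75/(2√I) = 0.00685963 at this income.
η = (dQ/dI)·(I/Q) = 0.00685963 × (16271/197.226) = 0.57.

0.57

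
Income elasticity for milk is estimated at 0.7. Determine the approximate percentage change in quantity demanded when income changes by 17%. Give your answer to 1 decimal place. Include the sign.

%ΔQ ≈ η × %ΔI = 0.7 × 17% = 11.9%.

11.9%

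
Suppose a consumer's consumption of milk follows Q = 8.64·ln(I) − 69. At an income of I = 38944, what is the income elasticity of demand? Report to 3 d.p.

0.387

At I = 38944: Q = 22.324.
dQ/dI = 8.64/I = 0.000221857 at this income.
η = (dQ/dI)·(I/Q) = 0.000221857 × (38944/22.324) = 0.387.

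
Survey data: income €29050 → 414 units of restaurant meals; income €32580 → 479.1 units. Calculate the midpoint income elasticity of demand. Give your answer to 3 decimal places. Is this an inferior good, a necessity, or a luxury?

ΔQ = 479.1 − 414 = 65.1; midpoint Q̄ = (414 + 479.1)/2 = 446.55.
ΔI = 32580 − 29050 = 3530; midpoint Ī = (29050 + 32580)/2 = 30815.
η = (ΔQ/Q̄) ÷ (ΔI/Ī) = (65.1/446.55) ÷ (3530/30815) = 1.273.
η > 1 ⇒ luxury.

1.273 (luxury)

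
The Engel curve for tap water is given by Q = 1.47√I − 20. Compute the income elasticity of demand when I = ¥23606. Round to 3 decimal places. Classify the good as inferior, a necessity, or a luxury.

0.549 (necessity)

At I = 23606: Q = 205.854.
dQ/dI = 1.47/(2√I) = 0.00478383 at this income.
η = (dQ/dI)·(I/Q) = 0.00478383 × (23606/205.854) = 0.549.
Since 0 < η < 1, the good is a necessity.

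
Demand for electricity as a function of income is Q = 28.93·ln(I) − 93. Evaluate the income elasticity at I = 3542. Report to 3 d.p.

0.202

At I = 3542: Q = 143.429.
dQ/dI = 28.93/I = 0.0081677 at this income.
η = (dQ/dI)·(I/Q) = 0.0081677 × (3542/143.429) = 0.202.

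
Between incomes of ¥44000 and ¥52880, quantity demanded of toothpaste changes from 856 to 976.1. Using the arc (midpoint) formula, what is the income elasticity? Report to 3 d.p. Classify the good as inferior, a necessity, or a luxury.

ΔQ = 976.1 − 856 = 120.1; midpoint Q̄ = (856 + 976.1)/2 = 916.05.
ΔI = 52880 − 44000 = 8880; midpoint Ī = (44000 + 52880)/2 = 48440.
η = (ΔQ/Q̄) ÷ (ΔI/Ī) = (120.1/916.05) ÷ (8880/48440) = 0.715.
0 < η < 1 ⇒ necessity.

0.715 (necessity)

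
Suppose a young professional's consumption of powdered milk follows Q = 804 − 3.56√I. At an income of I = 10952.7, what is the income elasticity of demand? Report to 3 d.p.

-0.432

At I = 10952.7: Q = 431.428.
dQ/dI = -3.56/(2√I) = -0.0170082 at this income.
η = (dQ/dI)·(I/Q) = -0.0170082 × (10952.7/431.428) = -0.432.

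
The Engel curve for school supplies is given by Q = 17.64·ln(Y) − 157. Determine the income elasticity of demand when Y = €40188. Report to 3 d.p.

At Y = 40188: Q = 30.007.
dQ/dY = 17.64/Y = 0.000438937 at this income.
η = (dQ/dY)·(Y/Q) = 0.000438937 × (40188/30.007) = 0.588.

0.588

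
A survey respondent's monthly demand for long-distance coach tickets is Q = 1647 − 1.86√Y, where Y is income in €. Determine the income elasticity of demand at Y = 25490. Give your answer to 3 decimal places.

At Y = 25490: Q = 1350.040.
dQ/dY = -1.86/(2√Y) = -0.00582503 at this income.
η = (dQ/dY)·(Y/Q) = -0.00582503 × (25490/1350.040) = -0.110.

-0.110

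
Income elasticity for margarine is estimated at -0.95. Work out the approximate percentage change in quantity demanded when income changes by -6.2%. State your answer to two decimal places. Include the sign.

%ΔQ ≈ η × %ΔI = -0.95 × (-6.2%) = 5.89%.

5.89%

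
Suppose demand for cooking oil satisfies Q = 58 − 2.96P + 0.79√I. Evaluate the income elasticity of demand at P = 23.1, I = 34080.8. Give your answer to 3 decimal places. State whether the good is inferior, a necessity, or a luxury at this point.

At P = 23.1, I = 34080.8: Q = 135.466.
Holding P constant, ∂Q/∂I = 0.79/(2√I) = 0.00213965.
η_I = (∂Q/∂I)·(I/Q) = 0.00213965 × (34080.8/135.466) = 0.538.
Since 0 < η < 1, this is a necessity.

0.538 (necessity)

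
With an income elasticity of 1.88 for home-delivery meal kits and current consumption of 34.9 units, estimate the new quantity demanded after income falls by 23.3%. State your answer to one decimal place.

19.6

%ΔQ ≈ η × %ΔI = 1.88 × (-23.3%) = -43.804%.
New Q ≈ 34.9 × (1 − 0.43804) = 19.6.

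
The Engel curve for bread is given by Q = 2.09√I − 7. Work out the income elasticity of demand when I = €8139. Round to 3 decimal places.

0.519

At I = 8139: Q = 181.552.
dQ/dI = 2.09/(2√I) = 0.0115833 at this income.
η = (dQ/dI)·(I/Q) = 0.0115833 × (8139/181.552) = 0.519.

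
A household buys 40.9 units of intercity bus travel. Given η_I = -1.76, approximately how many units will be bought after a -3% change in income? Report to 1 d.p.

%ΔQ ≈ η × %ΔI = -1.76 × (-3%) = 5.28%.
New Q ≈ 40.9 × (1 + 0.0528) = 43.1.

43.1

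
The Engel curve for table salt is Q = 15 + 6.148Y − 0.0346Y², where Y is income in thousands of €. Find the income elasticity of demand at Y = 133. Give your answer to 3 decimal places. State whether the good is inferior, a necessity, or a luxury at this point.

-1.842 (inferior good)

At Y = 133: Q = 220.6446.
dQ/dY = 6.148 − 0.0692Y = -3.05560.
η = (dQ/dY)·(Y/Q) = -3.05560 × (133/220.6446) = -1.842.
η < 0 ⇒ inferior good.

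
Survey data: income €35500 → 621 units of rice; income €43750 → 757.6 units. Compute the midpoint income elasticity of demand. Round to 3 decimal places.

0.952

ΔQ = 757.6 − 621 = 136.6; midpoint Q̄ = (621 + 757.6)/2 = 689.3.
ΔI = 43750 − 35500 = 8250; midpoint Ī = (35500 + 43750)/2 = 39625.
η = (ΔQ/Q̄) ÷ (ΔI/Ī) = (136.6/689.3) ÷ (8250/39625) = 0.952.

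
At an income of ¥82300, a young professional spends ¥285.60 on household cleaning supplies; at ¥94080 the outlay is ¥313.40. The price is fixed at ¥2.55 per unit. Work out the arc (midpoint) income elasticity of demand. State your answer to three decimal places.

With a constant price, Q₁ = 285.60/2.55 = 112.000 and Q₂ = 313.40/2.55 = 122.902 (equivalently, work directly with expenditure since P cancels).
Midpoint %ΔQ = (313.40 − 285.60)/299.50 = 0.09282; midpoint %ΔI = (94080 − 82300)/88190 = 0.13358.
η = 0.09282 / 0.13358 = 0.695.

0.695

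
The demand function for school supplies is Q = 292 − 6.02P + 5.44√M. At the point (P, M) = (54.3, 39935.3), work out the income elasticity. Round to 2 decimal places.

0.52

At P = 54.3, M = 39935.3: Q = 1052.234.
Holding P constant, ∂Q/∂M = 5.44/(2√M) = 0.013611.
η_M = (∂Q/∂M)·(M/Q) = 0.013611 × (39935.3/1052.234) = 0.52.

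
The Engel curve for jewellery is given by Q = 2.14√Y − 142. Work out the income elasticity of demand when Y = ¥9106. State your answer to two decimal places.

1.64

At Y = 9106: Q = 62.210.
dQ/dY = 2.14/(2√Y) = 0.011213 at this income.
η = (dQ/dY)·(Y/Q) = 0.011213 × (9106/62.210) = 1.64.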